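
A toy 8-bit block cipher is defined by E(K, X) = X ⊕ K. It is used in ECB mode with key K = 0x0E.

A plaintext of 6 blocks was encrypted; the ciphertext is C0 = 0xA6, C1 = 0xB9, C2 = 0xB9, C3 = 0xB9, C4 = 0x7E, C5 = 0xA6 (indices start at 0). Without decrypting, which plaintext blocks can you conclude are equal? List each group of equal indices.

ECB encrypts each block independently with the same key, so equal ciphertext blocks imply equal plaintext blocks.
C0 = C5 = 0xA6, so P0 = P5.
C1 = C2 = C3 = 0xB9, so P1 = P2 = P3.

P0 = P5; P1 = P2 = P3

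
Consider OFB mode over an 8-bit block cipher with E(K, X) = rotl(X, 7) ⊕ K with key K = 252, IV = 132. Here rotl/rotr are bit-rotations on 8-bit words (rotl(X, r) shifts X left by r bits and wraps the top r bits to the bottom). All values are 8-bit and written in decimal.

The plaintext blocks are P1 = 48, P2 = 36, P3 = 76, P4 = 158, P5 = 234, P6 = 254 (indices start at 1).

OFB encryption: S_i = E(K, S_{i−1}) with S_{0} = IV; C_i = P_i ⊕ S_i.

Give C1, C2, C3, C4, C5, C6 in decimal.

C1 = 142, C2 = 135, C3 = 97, C4 = 244, C5 = 35, C6 = 230

C1: S = E(K, 132) = 190; 48 ⊕ 190 = 142.
C2: S = E(K, 190) = 163; 36 ⊕ 163 = 135.
C3: S = E(K, 163) = 45; 76 ⊕ 45 = 97.
C4: S = E(K, 45) = 106; 158 ⊕ 106 = 244.
C5: S = E(K, 106) = 201; 234 ⊕ 201 = 35.
C6: S = E(K, 201) = 24; 254 ⊕ 24 = 230.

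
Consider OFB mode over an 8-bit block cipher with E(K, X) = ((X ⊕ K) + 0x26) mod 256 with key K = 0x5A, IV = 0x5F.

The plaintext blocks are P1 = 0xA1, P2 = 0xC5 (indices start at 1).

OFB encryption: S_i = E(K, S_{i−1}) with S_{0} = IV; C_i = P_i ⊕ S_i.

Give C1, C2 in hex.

C1 = 0x8A, C2 = 0x52

C1: S = E(K, 0x5F) = 0x2B; 0xA1 ⊕ 0x2B = 0x8A.
C2: S = E(K, 0x2B) = 0x97; 0xC5 ⊕ 0x97 = 0x52.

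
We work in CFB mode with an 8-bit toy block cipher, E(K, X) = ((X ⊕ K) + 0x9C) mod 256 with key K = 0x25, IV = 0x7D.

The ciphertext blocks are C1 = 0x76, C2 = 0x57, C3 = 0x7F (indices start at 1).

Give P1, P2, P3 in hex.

CFB decryption: P_i = C_i ⊕ E(K, C_{i−1}), with C_{0} = IV.
P1: E(K, 0x7D) = 0xF4; 0x76 ⊕ 0xF4 = 0x82.
P2: E(K, 0x76) = 0xEF; 0x57 ⊕ 0xEF = 0xB8.
P3: E(K, 0x57) = 0x0E; 0x7F ⊕ 0x0E = 0x71.

P1 = 0x82, P2 = 0xB8, P3 = 0x71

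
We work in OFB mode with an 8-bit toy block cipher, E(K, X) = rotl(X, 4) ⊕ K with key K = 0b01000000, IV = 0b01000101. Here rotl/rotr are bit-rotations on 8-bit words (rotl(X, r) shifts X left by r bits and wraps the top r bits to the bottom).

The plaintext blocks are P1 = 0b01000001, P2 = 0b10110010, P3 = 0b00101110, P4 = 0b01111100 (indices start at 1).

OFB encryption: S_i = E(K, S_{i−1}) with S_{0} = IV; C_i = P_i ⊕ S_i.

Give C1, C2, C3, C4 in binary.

C1: S = E(K, 0b01000101) = 0b00010100; 0b01000001 ⊕ 0b00010100 = 0b01010101.
C2: S = E(K, 0b00010100) = 0b00000001; 0b10110010 ⊕ 0b00000001 = 0b10110011.
C3: S = E(K, 0b00000001) = 0b01010000; 0b00101110 ⊕ 0b01010000 = 0b01111110.
C4: S = E(K, 0b01010000) = 0b01000101; 0b01111100 ⊕ 0b01000101 = 0b00111001.

C1 = 0b01010101, C2 = 0b10110011, C3 = 0b01111110, C4 = 0b00111001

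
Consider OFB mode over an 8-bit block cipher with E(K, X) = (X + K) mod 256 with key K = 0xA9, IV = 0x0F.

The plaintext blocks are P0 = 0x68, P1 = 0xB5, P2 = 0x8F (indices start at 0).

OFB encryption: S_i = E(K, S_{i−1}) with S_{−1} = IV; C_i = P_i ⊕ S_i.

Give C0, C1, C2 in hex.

C0 = 0xD0, C1 = 0xD4, C2 = 0x85

C0: S = E(K, 0x0F) = 0xB8; 0x68 ⊕ 0xB8 = 0xD0.
C1: S = E(K, 0xB8) = 0x61; 0xB5 ⊕ 0x61 = 0xD4.
C2: S = E(K, 0x61) = 0x0A; 0x8F ⊕ 0x0A = 0x85.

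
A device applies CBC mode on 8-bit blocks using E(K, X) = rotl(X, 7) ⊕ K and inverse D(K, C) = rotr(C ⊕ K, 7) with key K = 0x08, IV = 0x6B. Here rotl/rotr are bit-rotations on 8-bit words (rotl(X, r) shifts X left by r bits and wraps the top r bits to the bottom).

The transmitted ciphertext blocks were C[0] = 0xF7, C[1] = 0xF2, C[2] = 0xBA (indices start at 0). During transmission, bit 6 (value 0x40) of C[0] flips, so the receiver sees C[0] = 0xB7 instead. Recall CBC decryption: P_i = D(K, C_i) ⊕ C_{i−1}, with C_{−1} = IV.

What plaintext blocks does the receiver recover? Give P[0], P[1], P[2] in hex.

Only C[0] changed, to 0xB7. In CBC, a change in C_i garbles P_i and flips the same bit in P_{i+1}. Decrypting the received ciphertext:
P[0]: D(K, 0xB7) = 0x7F; 0x7F ⊕ 0x6B = 0x14.
P[1]: D(K, 0xF2) = 0xF5; 0xF5 ⊕ 0xB7 = 0x42.
P[2]: D(K, 0xBA) = 0x65; 0x65 ⊕ 0xF2 = 0x97.
Blocks that differ from the original plaintext: P[0], P[1].

P[0] = 0x14, P[1] = 0x42, P[2] = 0x97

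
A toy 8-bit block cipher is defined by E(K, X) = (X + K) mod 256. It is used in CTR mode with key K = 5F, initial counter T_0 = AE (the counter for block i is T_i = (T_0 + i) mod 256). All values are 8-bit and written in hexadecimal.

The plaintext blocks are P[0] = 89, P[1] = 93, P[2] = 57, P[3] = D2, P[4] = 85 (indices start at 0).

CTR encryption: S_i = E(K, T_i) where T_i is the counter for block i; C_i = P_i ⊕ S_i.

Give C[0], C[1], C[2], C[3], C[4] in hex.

C[0] = 84, C[1] = 9D, C[2] = 58, C[3] = C2, C[4] = 94

C[0]: T = AE, S = E(K, T) = 0D; 89 ⊕ 0D = 84.
C[1]: T = AF, S = E(K, T) = 0E; 93 ⊕ 0E = 9D.
C[2]: T = B0, S = E(K, T) = 0F; 57 ⊕ 0F = 58.
C[3]: T = B1, S = E(K, T) = 10; D2 ⊕ 10 = C2.
C[4]: T = B2, S = E(K, T) = 11; 85 ⊕ 11 = 94.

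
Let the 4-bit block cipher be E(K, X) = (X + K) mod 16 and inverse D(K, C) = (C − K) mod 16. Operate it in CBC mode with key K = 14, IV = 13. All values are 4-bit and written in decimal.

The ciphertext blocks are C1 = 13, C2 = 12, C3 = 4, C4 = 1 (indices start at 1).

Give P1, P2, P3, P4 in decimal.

CBC decryption: P_i = D(K, C_i) ⊕ C_{i−1}, with C_{0} = IV.
P1: D(K, 13) = 15; 15 ⊕ 13 = 2.
P2: D(K, 12) = 14; 14 ⊕ 13 = 3.
P3: D(K, 4) = 6; 6 ⊕ 12 = 10.
P4: D(K, 1) = 3; 3 ⊕ 4 = 7.

P1 = 2, P2 = 3, P3 = 10, P4 = 7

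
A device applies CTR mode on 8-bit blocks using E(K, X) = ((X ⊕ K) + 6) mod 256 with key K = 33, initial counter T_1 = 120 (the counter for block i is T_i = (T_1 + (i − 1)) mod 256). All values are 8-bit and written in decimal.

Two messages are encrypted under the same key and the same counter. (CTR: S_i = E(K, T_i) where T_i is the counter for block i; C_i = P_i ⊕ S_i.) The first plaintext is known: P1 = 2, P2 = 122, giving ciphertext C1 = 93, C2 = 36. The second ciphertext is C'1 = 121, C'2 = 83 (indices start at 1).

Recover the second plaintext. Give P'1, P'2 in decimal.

P'1 = 38, P'2 = 13

In CTR with a reused counter, both messages share the same keystream S_i, so C_i ⊕ C'_i = P_i ⊕ P'_i and thus P'_i = P_i ⊕ C_i ⊕ C'_i.
P'1: 2 ⊕ 93 ⊕ 121 = 38.
P'2: 122 ⊕ 36 ⊕ 83 = 13.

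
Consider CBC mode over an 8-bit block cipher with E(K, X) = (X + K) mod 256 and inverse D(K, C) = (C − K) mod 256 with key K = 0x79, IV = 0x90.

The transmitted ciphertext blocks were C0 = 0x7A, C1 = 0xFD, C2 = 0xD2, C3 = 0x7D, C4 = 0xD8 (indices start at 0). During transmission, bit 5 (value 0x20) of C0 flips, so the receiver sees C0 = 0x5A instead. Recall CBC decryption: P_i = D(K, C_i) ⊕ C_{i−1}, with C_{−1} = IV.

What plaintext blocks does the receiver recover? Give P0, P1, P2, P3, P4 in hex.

Only C0 changed, to 0x5A. In CBC, a change in C_i garbles P_i and flips the same bit in P_{i+1}. Decrypting the received ciphertext:
P0: D(K, 0x5A) = 0xE1; 0xE1 ⊕ 0x90 = 0x71.
P1: D(K, 0xFD) = 0x84; 0x84 ⊕ 0x5A = 0xDE.
P2: D(K, 0xD2) = 0x59; 0x59 ⊕ 0xFD = 0xA4.
P3: D(K, 0x7D) = 0x04; 0x04 ⊕ 0xD2 = 0xD6.
P4: D(K, 0xD8) = 0x5F; 0x5F ⊕ 0x7D = 0x22.
Blocks that differ from the original plaintext: P0, P1.

P0 = 0x71, P1 = 0xDE, P2 = 0xA4, P3 = 0xD6, P4 = 0x22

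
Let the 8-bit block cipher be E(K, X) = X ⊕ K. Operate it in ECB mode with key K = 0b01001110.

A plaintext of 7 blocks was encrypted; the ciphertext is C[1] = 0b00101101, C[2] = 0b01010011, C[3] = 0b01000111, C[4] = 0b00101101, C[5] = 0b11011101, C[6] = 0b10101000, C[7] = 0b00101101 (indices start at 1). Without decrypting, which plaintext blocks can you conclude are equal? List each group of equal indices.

P[1] = P[4] = P[7]

ECB encrypts each block independently with the same key, so equal ciphertext blocks imply equal plaintext blocks.
C[1] = C[4] = C[7] = 0b00101101, so P[1] = P[4] = P[7].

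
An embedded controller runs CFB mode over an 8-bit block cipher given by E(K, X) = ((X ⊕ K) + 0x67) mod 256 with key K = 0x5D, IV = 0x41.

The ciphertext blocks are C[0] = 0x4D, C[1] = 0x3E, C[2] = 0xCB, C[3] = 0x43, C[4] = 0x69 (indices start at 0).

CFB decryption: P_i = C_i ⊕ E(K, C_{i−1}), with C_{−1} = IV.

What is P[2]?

P[2] = 0x01

P[2]: E(K, 0x3E) = 0xCA; 0xCB ⊕ 0xCA = 0x01.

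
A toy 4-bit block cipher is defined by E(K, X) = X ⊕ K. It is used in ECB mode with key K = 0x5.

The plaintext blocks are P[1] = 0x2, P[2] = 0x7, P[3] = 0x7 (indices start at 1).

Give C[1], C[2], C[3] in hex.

C[1] = 0x7, C[2] = 0x2, C[3] = 0x2

ECB encryption: C_i = E(K, P_i).
C[1]: E(K, 0x2) = 0x7.
C[2]: E(K, 0x7) = 0x2.
C[3]: E(K, 0x7) = 0x2.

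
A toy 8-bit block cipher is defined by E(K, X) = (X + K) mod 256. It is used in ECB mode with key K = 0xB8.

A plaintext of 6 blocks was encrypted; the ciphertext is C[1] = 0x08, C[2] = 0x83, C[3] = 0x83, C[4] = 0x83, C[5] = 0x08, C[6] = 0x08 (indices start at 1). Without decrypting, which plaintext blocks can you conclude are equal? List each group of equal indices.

P[1] = P[5] = P[6]; P[2] = P[3] = P[4]

ECB encrypts each block independently with the same key, so equal ciphertext blocks imply equal plaintext blocks.
C[1] = C[5] = C[6] = 0x08, so P[1] = P[5] = P[6].
C[2] = C[3] = C[4] = 0x83, so P[2] = P[3] = P[4].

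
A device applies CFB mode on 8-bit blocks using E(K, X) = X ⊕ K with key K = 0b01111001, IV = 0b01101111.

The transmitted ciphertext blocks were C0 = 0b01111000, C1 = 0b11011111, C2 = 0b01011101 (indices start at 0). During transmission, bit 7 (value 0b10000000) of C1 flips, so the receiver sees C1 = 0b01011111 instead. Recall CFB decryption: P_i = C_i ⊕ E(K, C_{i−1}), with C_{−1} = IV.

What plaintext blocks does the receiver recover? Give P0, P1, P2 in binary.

Only C1 changed, to 0b01011111. In CFB, a change in C_i flips the same bit in P_i and garbles P_{i+1}. Decrypting the received ciphertext:
P0: E(K, 0b01101111) = 0b00010110; 0b01111000 ⊕ 0b00010110 = 0b01101110.
P1: E(K, 0b01111000) = 0b00000001; 0b01011111 ⊕ 0b00000001 = 0b01011110.
P2: E(K, 0b01011111) = 0b00100110; 0b01011101 ⊕ 0b00100110 = 0b01111011.
Blocks that differ from the original plaintext: P1, P2.

P0 = 0b01101110, P1 = 0b01011110, P2 = 0b01111011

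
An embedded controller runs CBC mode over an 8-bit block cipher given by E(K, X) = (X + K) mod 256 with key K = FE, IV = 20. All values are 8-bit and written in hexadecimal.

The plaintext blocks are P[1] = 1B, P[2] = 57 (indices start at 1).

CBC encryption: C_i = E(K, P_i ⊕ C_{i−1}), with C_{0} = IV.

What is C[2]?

C[2] = 6C

C[1]: P[1] ⊕ 20 = 3B; E(K, 3B) = 39.
C[2]: P[2] ⊕ 39 = 6E; E(K, 6E) = 6C.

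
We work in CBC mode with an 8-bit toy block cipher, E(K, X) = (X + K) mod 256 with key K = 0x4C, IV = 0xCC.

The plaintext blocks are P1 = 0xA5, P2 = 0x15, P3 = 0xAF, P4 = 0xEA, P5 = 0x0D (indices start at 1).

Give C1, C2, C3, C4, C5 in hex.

CBC encryption: C_i = E(K, P_i ⊕ C_{i−1}), with C_{0} = IV.
C1: P1 ⊕ 0xCC = 0x69; E(K, 0x69) = 0xB5.
C2: P2 ⊕ 0xB5 = 0xA0; E(K, 0xA0) = 0xEC.
C3: P3 ⊕ 0xEC = 0x43; E(K, 0x43) = 0x8F.
C4: P4 ⊕ 0x8F = 0x65; E(K, 0x65) = 0xB1.
C5: P5 ⊕ 0xB1 = 0xBC; E(K, 0xBC) = 0x08.

C1 = 0xB5, C2 = 0xEC, C3 = 0x8F, C4 = 0xB1, C5 = 0x08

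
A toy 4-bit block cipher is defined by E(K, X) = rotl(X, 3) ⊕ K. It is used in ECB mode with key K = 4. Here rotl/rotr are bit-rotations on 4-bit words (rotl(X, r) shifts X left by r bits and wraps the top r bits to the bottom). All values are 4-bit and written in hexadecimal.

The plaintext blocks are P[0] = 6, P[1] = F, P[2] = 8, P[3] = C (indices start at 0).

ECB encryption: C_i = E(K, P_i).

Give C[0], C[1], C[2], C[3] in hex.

C[0] = 7, C[1] = B, C[2] = 0, C[3] = 2

C[0]: E(K, 6) = 7.
C[1]: E(K, F) = B.
C[2]: E(K, 8) = 0.
C[3]: E(K, C) = 2.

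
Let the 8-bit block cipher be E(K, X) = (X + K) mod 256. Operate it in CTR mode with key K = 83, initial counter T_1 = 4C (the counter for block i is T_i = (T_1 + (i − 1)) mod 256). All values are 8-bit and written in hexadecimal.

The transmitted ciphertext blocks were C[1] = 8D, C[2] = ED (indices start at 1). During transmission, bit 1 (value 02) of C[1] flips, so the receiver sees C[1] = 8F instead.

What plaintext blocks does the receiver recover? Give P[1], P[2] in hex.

P[1] = 40, P[2] = 3D

CTR decryption: S_i = E(K, T_i) where T_i is the counter for block i; P_i = C_i ⊕ S_i.
Only C[1] changed, to 8F. In CTR, a change in C_i flips the same bit in P_i only; the keystream is unaffected. Decrypting the received ciphertext:
P[1]: T = 4C, S = E(K, T) = CF; 8F ⊕ CF = 40.
P[2]: T = 4D, S = E(K, T) = D0; ED ⊕ D0 = 3D.
Blocks that differ from the original plaintext: P[1].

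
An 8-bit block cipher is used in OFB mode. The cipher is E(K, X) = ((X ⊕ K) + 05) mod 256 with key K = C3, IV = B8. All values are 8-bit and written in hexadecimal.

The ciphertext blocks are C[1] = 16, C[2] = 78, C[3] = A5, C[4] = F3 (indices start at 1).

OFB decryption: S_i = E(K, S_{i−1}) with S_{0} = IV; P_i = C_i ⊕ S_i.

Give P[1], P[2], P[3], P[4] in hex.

P[1] = 96, P[2] = 30, P[3] = 35, P[4] = AB

P[1]: S = E(K, B8) = 80; 16 ⊕ 80 = 96.
P[2]: S = E(K, 80) = 48; 78 ⊕ 48 = 30.
P[3]: S = E(K, 48) = 90; A5 ⊕ 90 = 35.
P[4]: S = E(K, 90) = 58; F3 ⊕ 58 = AB.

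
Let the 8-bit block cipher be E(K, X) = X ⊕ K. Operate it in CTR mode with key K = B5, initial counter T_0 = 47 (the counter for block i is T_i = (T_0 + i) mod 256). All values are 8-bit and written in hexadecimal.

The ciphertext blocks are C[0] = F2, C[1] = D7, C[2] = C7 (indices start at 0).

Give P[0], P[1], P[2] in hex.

P[0] = 00, P[1] = 2A, P[2] = 3B

CTR decryption: S_i = E(K, T_i) where T_i is the counter for block i; P_i = C_i ⊕ S_i.
P[0]: T = 47, S = E(K, T) = F2; F2 ⊕ F2 = 00.
P[1]: T = 48, S = E(K, T) = FD; D7 ⊕ FD = 2A.
P[2]: T = 49, S = E(K, T) = FC; C7 ⊕ FC = 3B.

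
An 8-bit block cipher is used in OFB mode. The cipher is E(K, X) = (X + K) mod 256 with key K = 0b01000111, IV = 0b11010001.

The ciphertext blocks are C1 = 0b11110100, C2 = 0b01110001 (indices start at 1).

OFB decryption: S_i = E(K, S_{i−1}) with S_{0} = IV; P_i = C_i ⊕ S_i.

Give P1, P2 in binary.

P1: S = E(K, 0b11010001) = 0b00011000; 0b11110100 ⊕ 0b00011000 = 0b11101100.
P2: S = E(K, 0b00011000) = 0b01011111; 0b01110001 ⊕ 0b01011111 = 0b00101110.

P1 = 0b11101100, P2 = 0b00101110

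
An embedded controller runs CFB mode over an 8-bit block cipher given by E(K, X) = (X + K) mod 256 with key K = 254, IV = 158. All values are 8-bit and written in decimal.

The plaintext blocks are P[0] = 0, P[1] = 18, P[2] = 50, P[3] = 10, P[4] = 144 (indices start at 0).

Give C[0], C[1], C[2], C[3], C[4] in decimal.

CFB encryption: C_i = P_i ⊕ E(K, C_{i−1}), with C_{−1} = IV.
C[0]: E(K, 158) = 156; 0 ⊕ 156 = 156.
C[1]: E(K, 156) = 154; 18 ⊕ 154 = 136.
C[2]: E(K, 136) = 134; 50 ⊕ 134 = 180.
C[3]: E(K, 180) = 178; 10 ⊕ 178 = 184.
C[4]: E(K, 184) = 182; 144 ⊕ 182 = 38.

C[0] = 156, C[1] = 136, C[2] = 180, C[3] = 184, C[4] = 38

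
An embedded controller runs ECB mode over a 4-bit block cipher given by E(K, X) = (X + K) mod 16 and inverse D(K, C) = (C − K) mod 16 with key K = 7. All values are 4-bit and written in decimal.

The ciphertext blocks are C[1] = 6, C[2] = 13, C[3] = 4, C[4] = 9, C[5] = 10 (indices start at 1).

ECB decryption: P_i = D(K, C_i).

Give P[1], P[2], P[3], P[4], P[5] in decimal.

P[1] = 15, P[2] = 6, P[3] = 13, P[4] = 2, P[5] = 3

P[1]: D(K, 6) = 15.
P[2]: D(K, 13) = 6.
P[3]: D(K, 4) = 13.
P[4]: D(K, 9) = 2.
P[5]: D(K, 10) = 3.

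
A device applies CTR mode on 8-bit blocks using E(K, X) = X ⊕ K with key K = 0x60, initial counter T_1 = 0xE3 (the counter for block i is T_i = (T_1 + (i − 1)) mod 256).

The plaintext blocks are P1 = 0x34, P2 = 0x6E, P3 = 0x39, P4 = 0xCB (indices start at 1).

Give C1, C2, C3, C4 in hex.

C1 = 0xB7, C2 = 0xEA, C3 = 0xBC, C4 = 0x4D

CTR encryption: S_i = E(K, T_i) where T_i is the counter for block i; C_i = P_i ⊕ S_i.
C1: T = 0xE3, S = E(K, T) = 0x83; 0x34 ⊕ 0x83 = 0xB7.
C2: T = 0xE4, S = E(K, T) = 0x84; 0x6E ⊕ 0x84 = 0xEA.
C3: T = 0xE5, S = E(K, T) = 0x85; 0x39 ⊕ 0x85 = 0xBC.
C4: T = 0xE6, S = E(K, T) = 0x86; 0xCB ⊕ 0x86 = 0x4D.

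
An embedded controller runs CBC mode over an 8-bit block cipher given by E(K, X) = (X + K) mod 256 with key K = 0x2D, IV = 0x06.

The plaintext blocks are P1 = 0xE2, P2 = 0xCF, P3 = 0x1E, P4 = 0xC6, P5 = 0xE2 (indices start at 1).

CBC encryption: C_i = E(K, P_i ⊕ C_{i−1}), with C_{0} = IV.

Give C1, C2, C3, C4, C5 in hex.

C1 = 0x11, C2 = 0x0B, C3 = 0x42, C4 = 0xB1, C5 = 0x80

C1: P1 ⊕ 0x06 = 0xE4; E(K, 0xE4) = 0x11.
C2: P2 ⊕ 0x11 = 0xDE; E(K, 0xDE) = 0x0B.
C3: P3 ⊕ 0x0B = 0x15; E(K, 0x15) = 0x42.
C4: P4 ⊕ 0x42 = 0x84; E(K, 0x84) = 0xB1.
C5: P5 ⊕ 0xB1 = 0x53; E(K, 0x53) = 0x80.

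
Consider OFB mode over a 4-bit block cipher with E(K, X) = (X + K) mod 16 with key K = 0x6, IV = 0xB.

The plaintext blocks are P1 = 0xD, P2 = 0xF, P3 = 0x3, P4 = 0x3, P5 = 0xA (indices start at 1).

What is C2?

C2 = 0x8

OFB encryption: S_i = E(K, S_{i−1}) with S_{0} = IV; C_i = P_i ⊕ S_i.
C1: S = E(K, 0xB) = 0x1; 0xD ⊕ 0x1 = 0xC.
C2: S = E(K, 0x1) = 0x7; 0xF ⊕ 0x7 = 0x8.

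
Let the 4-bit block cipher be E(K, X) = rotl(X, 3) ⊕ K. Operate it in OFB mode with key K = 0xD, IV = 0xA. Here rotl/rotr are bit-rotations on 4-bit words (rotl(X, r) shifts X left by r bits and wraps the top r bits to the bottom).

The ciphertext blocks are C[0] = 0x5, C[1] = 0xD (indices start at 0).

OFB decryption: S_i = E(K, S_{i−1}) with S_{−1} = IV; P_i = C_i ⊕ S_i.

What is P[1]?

P[1] = 0x4

P[0]: S = E(K, 0xA) = 0x8; 0x5 ⊕ 0x8 = 0xD.
P[1]: S = E(K, 0x8) = 0x9; 0xD ⊕ 0x9 = 0x4.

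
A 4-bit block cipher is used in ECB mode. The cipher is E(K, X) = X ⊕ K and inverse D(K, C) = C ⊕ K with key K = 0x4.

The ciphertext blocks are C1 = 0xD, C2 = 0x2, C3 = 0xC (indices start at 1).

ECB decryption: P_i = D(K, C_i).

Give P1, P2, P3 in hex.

P1 = 0x9, P2 = 0x6, P3 = 0x8

P1: D(K, 0xD) = 0x9.
P2: D(K, 0x2) = 0x6.
P3: D(K, 0xC) = 0x8.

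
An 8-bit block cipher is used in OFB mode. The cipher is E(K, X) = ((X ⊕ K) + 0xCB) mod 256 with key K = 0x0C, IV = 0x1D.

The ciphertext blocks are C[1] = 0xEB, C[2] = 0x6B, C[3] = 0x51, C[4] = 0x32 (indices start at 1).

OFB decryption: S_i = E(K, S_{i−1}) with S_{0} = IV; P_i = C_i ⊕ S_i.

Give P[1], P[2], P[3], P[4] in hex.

P[1] = 0x37, P[2] = 0xF0, P[3] = 0x33, P[4] = 0x0B

P[1]: S = E(K, 0x1D) = 0xDC; 0xEB ⊕ 0xDC = 0x37.
P[2]: S = E(K, 0xDC) = 0x9B; 0x6B ⊕ 0x9B = 0xF0.
P[3]: S = E(K, 0x9B) = 0x62; 0x51 ⊕ 0x62 = 0x33.
P[4]: S = E(K, 0x62) = 0x39; 0x32 ⊕ 0x39 = 0x0B.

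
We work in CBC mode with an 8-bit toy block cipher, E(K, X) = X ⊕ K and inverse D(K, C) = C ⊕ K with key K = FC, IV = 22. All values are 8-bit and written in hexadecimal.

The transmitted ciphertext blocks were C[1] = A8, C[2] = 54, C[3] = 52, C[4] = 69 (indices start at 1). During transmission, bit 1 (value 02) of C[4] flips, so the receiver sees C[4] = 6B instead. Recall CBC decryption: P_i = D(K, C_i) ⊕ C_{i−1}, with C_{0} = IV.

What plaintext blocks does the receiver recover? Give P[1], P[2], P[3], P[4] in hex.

Only C[4] changed, to 6B. In CBC, a change in C_i garbles P_i and flips the same bit in P_{i+1}. Decrypting the received ciphertext:
P[1]: D(K, A8) = 54; 54 ⊕ 22 = 76.
P[2]: D(K, 54) = A8; A8 ⊕ A8 = 00.
P[3]: D(K, 52) = AE; AE ⊕ 54 = FA.
P[4]: D(K, 6B) = 97; 97 ⊕ 52 = C5.
Blocks that differ from the original plaintext: P[4].

P[1] = 76, P[2] = 00, P[3] = FA, P[4] = C5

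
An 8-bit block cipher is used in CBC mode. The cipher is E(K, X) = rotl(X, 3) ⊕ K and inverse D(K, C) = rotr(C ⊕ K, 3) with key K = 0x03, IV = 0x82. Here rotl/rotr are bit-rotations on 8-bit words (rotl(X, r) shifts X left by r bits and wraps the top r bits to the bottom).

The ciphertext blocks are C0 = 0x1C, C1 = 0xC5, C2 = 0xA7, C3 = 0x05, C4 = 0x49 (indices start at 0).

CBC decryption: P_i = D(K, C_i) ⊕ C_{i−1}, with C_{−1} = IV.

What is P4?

P4 = 0x4C

P4: D(K, 0x49) = 0x49; 0x49 ⊕ 0x05 = 0x4C.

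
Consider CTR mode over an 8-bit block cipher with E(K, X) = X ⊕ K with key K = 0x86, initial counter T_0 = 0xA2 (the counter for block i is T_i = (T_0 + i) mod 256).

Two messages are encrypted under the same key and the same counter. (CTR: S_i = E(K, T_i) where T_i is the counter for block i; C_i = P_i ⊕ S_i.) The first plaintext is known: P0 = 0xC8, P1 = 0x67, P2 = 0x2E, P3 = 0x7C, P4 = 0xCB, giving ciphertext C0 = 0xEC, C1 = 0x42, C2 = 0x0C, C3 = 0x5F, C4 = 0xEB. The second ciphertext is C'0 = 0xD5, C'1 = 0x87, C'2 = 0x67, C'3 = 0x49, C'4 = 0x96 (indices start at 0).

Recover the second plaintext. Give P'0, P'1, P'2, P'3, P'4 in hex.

In CTR with a reused counter, both messages share the same keystream S_i, so C_i ⊕ C'_i = P_i ⊕ P'_i and thus P'_i = P_i ⊕ C_i ⊕ C'_i.
P'0: 0xC8 ⊕ 0xEC ⊕ 0xD5 = 0xF1.
P'1: 0x67 ⊕ 0x42 ⊕ 0x87 = 0xA2.
P'2: 0x2E ⊕ 0x0C ⊕ 0x67 = 0x45.
P'3: 0x7C ⊕ 0x5F ⊕ 0x49 = 0x6A.
P'4: 0xCB ⊕ 0xEB ⊕ 0x96 = 0xB6.

P'0 = 0xF1, P'1 = 0xA2, P'2 = 0x45, P'3 = 0x6A, P'4 = 0xB6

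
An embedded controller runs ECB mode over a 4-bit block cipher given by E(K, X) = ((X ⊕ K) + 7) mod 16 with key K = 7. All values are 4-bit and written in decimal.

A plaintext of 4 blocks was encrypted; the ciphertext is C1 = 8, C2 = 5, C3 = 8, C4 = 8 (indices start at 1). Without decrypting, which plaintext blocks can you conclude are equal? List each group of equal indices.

ECB encrypts each block independently with the same key, so equal ciphertext blocks imply equal plaintext blocks.
C1 = C3 = C4 = 8, so P1 = P3 = P4.

P1 = P3 = P4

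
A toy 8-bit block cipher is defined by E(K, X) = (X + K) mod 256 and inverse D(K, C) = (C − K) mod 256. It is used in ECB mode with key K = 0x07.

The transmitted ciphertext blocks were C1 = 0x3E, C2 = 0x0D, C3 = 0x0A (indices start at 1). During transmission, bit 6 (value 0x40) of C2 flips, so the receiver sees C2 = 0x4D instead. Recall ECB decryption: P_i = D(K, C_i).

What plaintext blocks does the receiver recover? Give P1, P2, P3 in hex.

P1 = 0x37, P2 = 0x46, P3 = 0x03

Only C2 changed, to 0x4D. In ECB, a change in C_i affects only P_i. Decrypting the received ciphertext:
P1: D(K, 0x3E) = 0x37.
P2: D(K, 0x4D) = 0x46.
P3: D(K, 0x0A) = 0x03.
Blocks that differ from the original plaintext: P2.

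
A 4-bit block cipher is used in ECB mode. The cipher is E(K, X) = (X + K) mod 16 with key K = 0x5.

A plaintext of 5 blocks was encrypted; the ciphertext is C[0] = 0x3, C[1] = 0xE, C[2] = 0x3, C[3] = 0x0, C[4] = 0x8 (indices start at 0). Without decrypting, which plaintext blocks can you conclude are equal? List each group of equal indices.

P[0] = P[2]

ECB encrypts each block independently with the same key, so equal ciphertext blocks imply equal plaintext blocks.
C[0] = C[2] = 0x3, so P[0] = P[2].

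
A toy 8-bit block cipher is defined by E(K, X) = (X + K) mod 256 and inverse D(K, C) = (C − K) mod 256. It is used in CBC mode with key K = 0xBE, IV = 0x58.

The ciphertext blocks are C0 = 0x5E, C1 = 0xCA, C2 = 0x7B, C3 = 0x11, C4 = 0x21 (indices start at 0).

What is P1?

CBC decryption: P_i = D(K, C_i) ⊕ C_{i−1}, with C_{−1} = IV.
P1: D(K, 0xCA) = 0x0C; 0x0C ⊕ 0x5E = 0x52.

P1 = 0x52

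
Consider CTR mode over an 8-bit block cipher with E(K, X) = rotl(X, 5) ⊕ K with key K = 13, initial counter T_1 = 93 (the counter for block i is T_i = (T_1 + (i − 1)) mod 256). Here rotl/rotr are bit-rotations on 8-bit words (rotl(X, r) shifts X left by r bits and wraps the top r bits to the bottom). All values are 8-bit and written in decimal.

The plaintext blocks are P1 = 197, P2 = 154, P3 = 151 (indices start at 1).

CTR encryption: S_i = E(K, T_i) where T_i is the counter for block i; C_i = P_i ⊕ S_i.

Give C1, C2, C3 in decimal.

C1: T = 93, S = E(K, T) = 166; 197 ⊕ 166 = 99.
C2: T = 94, S = E(K, T) = 198; 154 ⊕ 198 = 92.
C3: T = 95, S = E(K, T) = 230; 151 ⊕ 230 = 113.

C1 = 99, C2 = 92, C3 = 113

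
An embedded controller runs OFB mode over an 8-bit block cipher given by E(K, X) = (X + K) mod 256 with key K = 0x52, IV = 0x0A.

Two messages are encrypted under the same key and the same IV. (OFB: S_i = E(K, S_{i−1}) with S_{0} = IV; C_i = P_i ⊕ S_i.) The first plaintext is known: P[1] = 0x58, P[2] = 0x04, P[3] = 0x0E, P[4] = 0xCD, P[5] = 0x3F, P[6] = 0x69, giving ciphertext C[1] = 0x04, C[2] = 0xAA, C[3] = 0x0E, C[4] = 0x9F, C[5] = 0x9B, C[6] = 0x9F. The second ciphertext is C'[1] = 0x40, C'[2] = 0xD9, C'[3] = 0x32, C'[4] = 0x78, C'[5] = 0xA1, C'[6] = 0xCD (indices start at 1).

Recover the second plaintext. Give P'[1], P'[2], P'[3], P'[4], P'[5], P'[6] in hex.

P'[1] = 0x1C, P'[2] = 0x77, P'[3] = 0x32, P'[4] = 0x2A, P'[5] = 0x05, P'[6] = 0x3B

In OFB with a reused IV, both messages share the same keystream S_i, so C_i ⊕ C'_i = P_i ⊕ P'_i and thus P'_i = P_i ⊕ C_i ⊕ C'_i.
P'[1]: 0x58 ⊕ 0x04 ⊕ 0x40 = 0x1C.
P'[2]: 0x04 ⊕ 0xAA ⊕ 0xD9 = 0x77.
P'[3]: 0x0E ⊕ 0x0E ⊕ 0x32 = 0x32.
P'[4]: 0xCD ⊕ 0x9F ⊕ 0x78 = 0x2A.
P'[5]: 0x3F ⊕ 0x9B ⊕ 0xA1 = 0x05.
P'[6]: 0x69 ⊕ 0x9F ⊕ 0xCD = 0x3B.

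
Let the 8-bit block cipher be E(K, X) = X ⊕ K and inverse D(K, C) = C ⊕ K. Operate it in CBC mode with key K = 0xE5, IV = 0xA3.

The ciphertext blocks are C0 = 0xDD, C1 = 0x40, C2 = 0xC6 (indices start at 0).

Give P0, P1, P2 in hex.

P0 = 0x9B, P1 = 0x78, P2 = 0x63

CBC decryption: P_i = D(K, C_i) ⊕ C_{i−1}, with C_{−1} = IV.
P0: D(K, 0xDD) = 0x38; 0x38 ⊕ 0xA3 = 0x9B.
P1: D(K, 0x40) = 0xA5; 0xA5 ⊕ 0xDD = 0x78.
P2: D(K, 0xC6) = 0x23; 0x23 ⊕ 0x40 = 0x63.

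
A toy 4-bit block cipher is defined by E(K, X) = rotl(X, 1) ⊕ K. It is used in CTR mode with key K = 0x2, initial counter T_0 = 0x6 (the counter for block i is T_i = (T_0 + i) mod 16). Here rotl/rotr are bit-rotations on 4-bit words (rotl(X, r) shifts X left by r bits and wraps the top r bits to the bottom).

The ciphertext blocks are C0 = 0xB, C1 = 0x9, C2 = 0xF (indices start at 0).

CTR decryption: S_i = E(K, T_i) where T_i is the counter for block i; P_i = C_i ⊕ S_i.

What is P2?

P2: T = 0x8, S = E(K, T) = 0x3; 0xF ⊕ 0x3 = 0xC.

P2 = 0xC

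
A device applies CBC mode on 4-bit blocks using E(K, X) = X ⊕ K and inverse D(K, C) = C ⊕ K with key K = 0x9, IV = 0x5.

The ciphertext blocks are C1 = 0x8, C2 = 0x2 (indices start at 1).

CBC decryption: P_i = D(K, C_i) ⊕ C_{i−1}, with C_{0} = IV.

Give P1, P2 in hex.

P1: D(K, 0x8) = 0x1; 0x1 ⊕ 0x5 = 0x4.
P2: D(K, 0x2) = 0xB; 0xB ⊕ 0x8 = 0x3.

P1 = 0x4, P2 = 0x3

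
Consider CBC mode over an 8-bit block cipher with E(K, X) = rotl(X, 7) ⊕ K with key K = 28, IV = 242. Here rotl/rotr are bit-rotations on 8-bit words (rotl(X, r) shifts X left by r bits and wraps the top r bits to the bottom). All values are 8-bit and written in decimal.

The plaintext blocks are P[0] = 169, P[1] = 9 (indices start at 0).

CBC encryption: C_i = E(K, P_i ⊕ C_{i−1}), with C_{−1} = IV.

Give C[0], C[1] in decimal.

C[0]: P[0] ⊕ 242 = 91; E(K, 91) = 177.
C[1]: P[1] ⊕ 177 = 184; E(K, 184) = 64.

C[0] = 177, C[1] = 64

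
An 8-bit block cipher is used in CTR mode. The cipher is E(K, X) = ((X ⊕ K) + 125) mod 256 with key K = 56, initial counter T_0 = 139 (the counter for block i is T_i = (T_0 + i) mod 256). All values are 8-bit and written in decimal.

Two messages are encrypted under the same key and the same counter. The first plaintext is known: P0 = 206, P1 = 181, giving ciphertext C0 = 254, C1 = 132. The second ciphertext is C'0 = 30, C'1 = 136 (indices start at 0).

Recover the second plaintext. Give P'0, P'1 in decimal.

In CTR with a reused counter, both messages share the same keystream S_i, so C_i ⊕ C'_i = P_i ⊕ P'_i and thus P'_i = P_i ⊕ C_i ⊕ C'_i.
P'0: 206 ⊕ 254 ⊕ 30 = 46.
P'1: 181 ⊕ 132 ⊕ 136 = 185.

P'0 = 46, P'1 = 185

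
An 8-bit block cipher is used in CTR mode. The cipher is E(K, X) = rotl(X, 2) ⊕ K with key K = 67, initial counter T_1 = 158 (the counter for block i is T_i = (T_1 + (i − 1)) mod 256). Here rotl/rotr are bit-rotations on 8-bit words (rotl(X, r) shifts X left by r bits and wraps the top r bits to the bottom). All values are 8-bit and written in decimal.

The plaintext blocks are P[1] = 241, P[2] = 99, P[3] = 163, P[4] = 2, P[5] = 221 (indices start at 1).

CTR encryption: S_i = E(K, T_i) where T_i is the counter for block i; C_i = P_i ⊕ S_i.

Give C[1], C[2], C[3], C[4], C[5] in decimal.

C[1] = 200, C[2] = 94, C[3] = 98, C[4] = 199, C[5] = 20

C[1]: T = 158, S = E(K, T) = 57; 241 ⊕ 57 = 200.
C[2]: T = 159, S = E(K, T) = 61; 99 ⊕ 61 = 94.
C[3]: T = 160, S = E(K, T) = 193; 163 ⊕ 193 = 98.
C[4]: T = 161, S = E(K, T) = 197; 2 ⊕ 197 = 199.
C[5]: T = 162, S = E(K, T) = 201; 221 ⊕ 201 = 20.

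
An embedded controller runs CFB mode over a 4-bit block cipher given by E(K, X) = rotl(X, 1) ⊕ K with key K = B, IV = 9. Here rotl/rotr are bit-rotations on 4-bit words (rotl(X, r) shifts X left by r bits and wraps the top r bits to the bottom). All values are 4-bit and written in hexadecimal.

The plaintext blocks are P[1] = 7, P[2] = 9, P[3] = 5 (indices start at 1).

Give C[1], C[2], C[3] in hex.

C[1] = F, C[2] = D, C[3] = 5

CFB encryption: C_i = P_i ⊕ E(K, C_{i−1}), with C_{0} = IV.
C[1]: E(K, 9) = 8; 7 ⊕ 8 = F.
C[2]: E(K, F) = 4; 9 ⊕ 4 = D.
C[3]: E(K, D) = 0; 5 ⊕ 0 = 5.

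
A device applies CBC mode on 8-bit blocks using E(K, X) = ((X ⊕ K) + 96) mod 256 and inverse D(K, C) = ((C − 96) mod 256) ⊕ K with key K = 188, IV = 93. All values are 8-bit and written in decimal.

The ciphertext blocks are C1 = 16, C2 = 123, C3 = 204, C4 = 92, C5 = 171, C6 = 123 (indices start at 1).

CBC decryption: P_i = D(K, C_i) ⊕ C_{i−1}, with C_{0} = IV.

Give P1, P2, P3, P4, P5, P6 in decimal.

P1 = 81, P2 = 183, P3 = 171, P4 = 140, P5 = 171, P6 = 12

P1: D(K, 16) = 12; 12 ⊕ 93 = 81.
P2: D(K, 123) = 167; 167 ⊕ 16 = 183.
P3: D(K, 204) = 208; 208 ⊕ 123 = 171.
P4: D(K, 92) = 64; 64 ⊕ 204 = 140.
P5: D(K, 171) = 247; 247 ⊕ 92 = 171.
P6: D(K, 123) = 167; 167 ⊕ 171 = 12.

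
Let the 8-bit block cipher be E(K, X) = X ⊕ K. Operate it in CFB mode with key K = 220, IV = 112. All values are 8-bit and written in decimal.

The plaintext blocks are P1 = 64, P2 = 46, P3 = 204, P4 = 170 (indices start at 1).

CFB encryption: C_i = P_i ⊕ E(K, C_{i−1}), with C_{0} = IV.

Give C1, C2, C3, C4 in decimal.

C1 = 236, C2 = 30, C3 = 14, C4 = 120

C1: E(K, 112) = 172; 64 ⊕ 172 = 236.
C2: E(K, 236) = 48; 46 ⊕ 48 = 30.
C3: E(K, 30) = 194; 204 ⊕ 194 = 14.
C4: E(K, 14) = 210; 170 ⊕ 210 = 120.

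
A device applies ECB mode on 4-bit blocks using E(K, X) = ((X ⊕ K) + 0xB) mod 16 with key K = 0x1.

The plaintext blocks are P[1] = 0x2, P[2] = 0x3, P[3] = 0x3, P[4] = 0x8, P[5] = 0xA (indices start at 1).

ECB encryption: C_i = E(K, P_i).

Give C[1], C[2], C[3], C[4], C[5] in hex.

C[1] = 0xE, C[2] = 0xD, C[3] = 0xD, C[4] = 0x4, C[5] = 0x6

C[1]: E(K, 0x2) = 0xE.
C[2]: E(K, 0x3) = 0xD.
C[3]: E(K, 0x3) = 0xD.
C[4]: E(K, 0x8) = 0x4.
C[5]: E(K, 0xA) = 0x6.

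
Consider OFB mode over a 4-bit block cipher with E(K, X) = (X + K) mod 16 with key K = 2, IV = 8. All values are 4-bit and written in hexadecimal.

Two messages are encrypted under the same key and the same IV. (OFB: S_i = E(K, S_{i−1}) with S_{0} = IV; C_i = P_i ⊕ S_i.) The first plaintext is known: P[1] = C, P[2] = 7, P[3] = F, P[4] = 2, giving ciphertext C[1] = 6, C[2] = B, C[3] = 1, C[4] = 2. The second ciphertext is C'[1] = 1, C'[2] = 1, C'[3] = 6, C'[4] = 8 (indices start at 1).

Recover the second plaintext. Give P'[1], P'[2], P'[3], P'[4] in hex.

In OFB with a reused IV, both messages share the same keystream S_i, so C_i ⊕ C'_i = P_i ⊕ P'_i and thus P'_i = P_i ⊕ C_i ⊕ C'_i.
P'[1]: C ⊕ 6 ⊕ 1 = B.
P'[2]: 7 ⊕ B ⊕ 1 = D.
P'[3]: F ⊕ 1 ⊕ 6 = 8.
P'[4]: 2 ⊕ 2 ⊕ 8 = 8.

P'[1] = B, P'[2] = D, P'[3] = 8, P'[4] = 8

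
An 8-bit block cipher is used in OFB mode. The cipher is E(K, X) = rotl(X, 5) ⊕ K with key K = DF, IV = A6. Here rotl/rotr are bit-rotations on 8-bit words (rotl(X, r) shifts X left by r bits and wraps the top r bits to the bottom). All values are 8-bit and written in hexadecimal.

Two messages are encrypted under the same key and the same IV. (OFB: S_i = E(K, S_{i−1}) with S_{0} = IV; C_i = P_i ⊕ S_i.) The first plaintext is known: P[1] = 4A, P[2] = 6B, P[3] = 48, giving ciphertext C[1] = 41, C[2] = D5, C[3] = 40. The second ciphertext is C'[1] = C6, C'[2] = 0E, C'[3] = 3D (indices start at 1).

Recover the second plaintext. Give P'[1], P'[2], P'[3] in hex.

In OFB with a reused IV, both messages share the same keystream S_i, so C_i ⊕ C'_i = P_i ⊕ P'_i and thus P'_i = P_i ⊕ C_i ⊕ C'_i.
P'[1]: 4A ⊕ 41 ⊕ C6 = CD.
P'[2]: 6B ⊕ D5 ⊕ 0E = B0.
P'[3]: 48 ⊕ 40 ⊕ 3D = 35.

P'[1] = CD, P'[2] = B0, P'[3] = 35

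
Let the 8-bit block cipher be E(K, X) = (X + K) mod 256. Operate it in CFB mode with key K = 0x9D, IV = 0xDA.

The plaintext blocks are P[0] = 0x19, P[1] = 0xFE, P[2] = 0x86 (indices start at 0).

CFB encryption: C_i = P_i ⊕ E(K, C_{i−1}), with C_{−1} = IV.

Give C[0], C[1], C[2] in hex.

C[0] = 0x6E, C[1] = 0xF5, C[2] = 0x14

C[0]: E(K, 0xDA) = 0x77; 0x19 ⊕ 0x77 = 0x6E.
C[1]: E(K, 0x6E) = 0x0B; 0xFE ⊕ 0x0B = 0xF5.
C[2]: E(K, 0xF5) = 0x92; 0x86 ⊕ 0x92 = 0x14.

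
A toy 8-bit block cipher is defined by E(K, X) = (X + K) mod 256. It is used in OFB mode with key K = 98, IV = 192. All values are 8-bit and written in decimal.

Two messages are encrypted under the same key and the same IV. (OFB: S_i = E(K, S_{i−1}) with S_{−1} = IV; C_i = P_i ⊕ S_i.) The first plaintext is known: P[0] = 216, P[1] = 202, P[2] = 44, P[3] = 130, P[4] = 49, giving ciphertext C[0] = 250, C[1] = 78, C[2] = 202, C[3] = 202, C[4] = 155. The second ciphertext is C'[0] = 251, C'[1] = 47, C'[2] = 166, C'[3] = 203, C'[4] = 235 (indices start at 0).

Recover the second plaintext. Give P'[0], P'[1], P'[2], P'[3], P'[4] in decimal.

In OFB with a reused IV, both messages share the same keystream S_i, so C_i ⊕ C'_i = P_i ⊕ P'_i and thus P'_i = P_i ⊕ C_i ⊕ C'_i.
P'[0]: 216 ⊕ 250 ⊕ 251 = 217.
P'[1]: 202 ⊕ 78 ⊕ 47 = 171.
P'[2]: 44 ⊕ 202 ⊕ 166 = 64.
P'[3]: 130 ⊕ 202 ⊕ 203 = 131.
P'[4]: 49 ⊕ 155 ⊕ 235 = 65.

P'[0] = 217, P'[1] = 171, P'[2] = 64, P'[3] = 131, P'[4] = 65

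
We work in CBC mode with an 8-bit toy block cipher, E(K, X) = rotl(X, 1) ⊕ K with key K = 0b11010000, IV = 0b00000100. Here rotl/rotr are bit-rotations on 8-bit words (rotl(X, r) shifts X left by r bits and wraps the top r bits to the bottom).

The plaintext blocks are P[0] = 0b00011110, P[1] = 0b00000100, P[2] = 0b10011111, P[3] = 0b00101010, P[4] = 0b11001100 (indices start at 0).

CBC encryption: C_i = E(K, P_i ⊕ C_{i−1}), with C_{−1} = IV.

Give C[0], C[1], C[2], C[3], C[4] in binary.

C[0] = 0b11100100, C[1] = 0b00010001, C[2] = 0b11001101, C[3] = 0b00011111, C[4] = 0b01110111

C[0]: P[0] ⊕ 0b00000100 = 0b00011010; E(K, 0b00011010) = 0b11100100.
C[1]: P[1] ⊕ 0b11100100 = 0b11100000; E(K, 0b11100000) = 0b00010001.
C[2]: P[2] ⊕ 0b00010001 = 0b10001110; E(K, 0b10001110) = 0b11001101.
C[3]: P[3] ⊕ 0b11001101 = 0b11100111; E(K, 0b11100111) = 0b00011111.
C[4]: P[4] ⊕ 0b00011111 = 0b11010011; E(K, 0b11010011) = 0b01110111.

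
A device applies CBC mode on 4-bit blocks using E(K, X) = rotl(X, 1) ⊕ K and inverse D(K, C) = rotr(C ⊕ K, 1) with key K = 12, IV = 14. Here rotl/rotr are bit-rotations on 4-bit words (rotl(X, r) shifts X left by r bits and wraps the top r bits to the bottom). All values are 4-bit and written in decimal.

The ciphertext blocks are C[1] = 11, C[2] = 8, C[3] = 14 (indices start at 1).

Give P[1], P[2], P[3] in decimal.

CBC decryption: P_i = D(K, C_i) ⊕ C_{i−1}, with C_{0} = IV.
P[1]: D(K, 11) = 11; 11 ⊕ 14 = 5.
P[2]: D(K, 8) = 2; 2 ⊕ 11 = 9.
P[3]: D(K, 14) = 1; 1 ⊕ 8 = 9.

P[1] = 5, P[2] = 9, P[3] = 9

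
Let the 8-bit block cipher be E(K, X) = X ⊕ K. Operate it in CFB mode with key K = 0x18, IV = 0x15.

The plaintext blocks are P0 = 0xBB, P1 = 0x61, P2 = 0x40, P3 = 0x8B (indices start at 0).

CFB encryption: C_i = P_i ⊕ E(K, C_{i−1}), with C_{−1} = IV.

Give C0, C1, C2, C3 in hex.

C0: E(K, 0x15) = 0x0D; 0xBB ⊕ 0x0D = 0xB6.
C1: E(K, 0xB6) = 0xAE; 0x61 ⊕ 0xAE = 0xCF.
C2: E(K, 0xCF) = 0xD7; 0x40 ⊕ 0xD7 = 0x97.
C3: E(K, 0x97) = 0x8F; 0x8B ⊕ 0x8F = 0x04.

C0 = 0xB6, C1 = 0xCF, C2 = 0x97, C3 = 0x04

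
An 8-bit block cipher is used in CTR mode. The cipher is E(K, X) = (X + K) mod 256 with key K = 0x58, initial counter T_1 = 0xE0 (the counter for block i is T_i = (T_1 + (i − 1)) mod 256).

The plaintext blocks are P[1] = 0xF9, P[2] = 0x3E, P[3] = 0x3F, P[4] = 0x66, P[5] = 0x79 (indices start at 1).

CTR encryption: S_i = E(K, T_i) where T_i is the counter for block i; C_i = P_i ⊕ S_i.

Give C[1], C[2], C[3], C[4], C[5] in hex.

C[1]: T = 0xE0, S = E(K, T) = 0x38; 0xF9 ⊕ 0x38 = 0xC1.
C[2]: T = 0xE1, S = E(K, T) = 0x39; 0x3E ⊕ 0x39 = 0x07.
C[3]: T = 0xE2, S = E(K, T) = 0x3A; 0x3F ⊕ 0x3A = 0x05.
C[4]: T = 0xE3, S = E(K, T) = 0x3B; 0x66 ⊕ 0x3B = 0x5D.
C[5]: T = 0xE4, S = E(K, T) = 0x3C; 0x79 ⊕ 0x3C = 0x45.

C[1] = 0xC1, C[2] = 0x07, C[3] = 0x05, C[4] = 0x5D, C[5] = 0x45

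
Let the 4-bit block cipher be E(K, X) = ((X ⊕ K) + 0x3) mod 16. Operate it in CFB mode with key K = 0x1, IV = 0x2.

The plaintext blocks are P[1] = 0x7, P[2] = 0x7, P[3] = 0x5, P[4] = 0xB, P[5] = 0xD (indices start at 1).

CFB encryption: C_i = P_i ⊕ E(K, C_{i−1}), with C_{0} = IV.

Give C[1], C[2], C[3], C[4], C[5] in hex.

C[1]: E(K, 0x2) = 0x6; 0x7 ⊕ 0x6 = 0x1.
C[2]: E(K, 0x1) = 0x3; 0x7 ⊕ 0x3 = 0x4.
C[3]: E(K, 0x4) = 0x8; 0x5 ⊕ 0x8 = 0xD.
C[4]: E(K, 0xD) = 0xF; 0xB ⊕ 0xF = 0x4.
C[5]: E(K, 0x4) = 0x8; 0xD ⊕ 0x8 = 0x5.

C[1] = 0x1, C[2] = 0x4, C[3] = 0xD, C[4] = 0x4, C[5] = 0x5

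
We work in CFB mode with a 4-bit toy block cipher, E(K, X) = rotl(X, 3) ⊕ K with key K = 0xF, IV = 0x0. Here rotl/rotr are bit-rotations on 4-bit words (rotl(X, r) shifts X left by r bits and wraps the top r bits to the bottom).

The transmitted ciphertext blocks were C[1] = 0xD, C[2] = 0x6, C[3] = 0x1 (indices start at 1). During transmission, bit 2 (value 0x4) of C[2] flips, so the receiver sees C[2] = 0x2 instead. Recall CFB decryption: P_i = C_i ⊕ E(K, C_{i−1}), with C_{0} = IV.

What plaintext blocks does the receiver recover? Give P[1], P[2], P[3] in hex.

Only C[2] changed, to 0x2. In CFB, a change in C_i flips the same bit in P_i and garbles P_{i+1}. Decrypting the received ciphertext:
P[1]: E(K, 0x0) = 0xF; 0xD ⊕ 0xF = 0x2.
P[2]: E(K, 0xD) = 0x1; 0x2 ⊕ 0x1 = 0x3.
P[3]: E(K, 0x2) = 0xE; 0x1 ⊕ 0xE = 0xF.
Blocks that differ from the original plaintext: P[2], P[3].

P[1] = 0x2, P[2] = 0x3, P[3] = 0xF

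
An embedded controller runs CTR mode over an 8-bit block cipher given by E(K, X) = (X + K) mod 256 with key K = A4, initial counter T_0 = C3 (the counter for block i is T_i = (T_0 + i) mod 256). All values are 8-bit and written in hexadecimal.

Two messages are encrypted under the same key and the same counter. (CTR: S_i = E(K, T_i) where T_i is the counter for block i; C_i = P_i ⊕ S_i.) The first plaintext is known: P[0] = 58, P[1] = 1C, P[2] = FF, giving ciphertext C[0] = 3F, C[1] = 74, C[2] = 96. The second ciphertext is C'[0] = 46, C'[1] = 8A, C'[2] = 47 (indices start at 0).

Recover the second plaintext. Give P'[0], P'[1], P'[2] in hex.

In CTR with a reused counter, both messages share the same keystream S_i, so C_i ⊕ C'_i = P_i ⊕ P'_i and thus P'_i = P_i ⊕ C_i ⊕ C'_i.
P'[0]: 58 ⊕ 3F ⊕ 46 = 21.
P'[1]: 1C ⊕ 74 ⊕ 8A = E2.
P'[2]: FF ⊕ 96 ⊕ 47 = 2E.

P'[0] = 21, P'[1] = E2, P'[2] = 2E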